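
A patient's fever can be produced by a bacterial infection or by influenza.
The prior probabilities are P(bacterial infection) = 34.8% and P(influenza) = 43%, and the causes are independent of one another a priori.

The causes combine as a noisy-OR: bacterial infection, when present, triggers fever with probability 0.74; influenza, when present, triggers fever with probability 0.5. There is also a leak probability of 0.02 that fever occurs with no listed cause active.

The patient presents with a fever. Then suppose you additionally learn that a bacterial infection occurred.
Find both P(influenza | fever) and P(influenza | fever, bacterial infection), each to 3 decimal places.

P(influenza | fever) ≈ 0.638; P(influenza | fever, bacterial infection) ≈ 0.469

Under noisy-OR, P(fever | causes) = 1 − (1−0.02)·∏(1−qᵢ) over the active causes.
Sum P(fever|·) weighted by the priors over the 4 (bacterial infection, influenza) configurations:
  P(fever) = 0.02·0.652·0.57 + 0.51·0.652·0.43 + 0.7452·0.348·0.57 + 0.8726·0.348·0.43
        = 0.007433 + 0.142984 + 0.147818 + 0.130576 = 0.428811
Configurations with influenza contribute 0.273560, so
  P(influenza | fever) = 0.273560 / 0.428811 ≈ 0.638

Now condition on the additional information:
P(fever | bacterial infection) = 0.7452*0.57 + 0.8726*0.43 = 0.424764 + 0.375218 = 0.799982
Of this, 0.375218 comes from 0.8726*0.43 (the influenza=true cases).
So P(influenza | fever, bacterial infection) = 0.375218/0.799982 ≈ 0.469.
Conditioning on bacterial infection lowers the posterior on influenza: the classic explaining-away effect in a common-effect structure.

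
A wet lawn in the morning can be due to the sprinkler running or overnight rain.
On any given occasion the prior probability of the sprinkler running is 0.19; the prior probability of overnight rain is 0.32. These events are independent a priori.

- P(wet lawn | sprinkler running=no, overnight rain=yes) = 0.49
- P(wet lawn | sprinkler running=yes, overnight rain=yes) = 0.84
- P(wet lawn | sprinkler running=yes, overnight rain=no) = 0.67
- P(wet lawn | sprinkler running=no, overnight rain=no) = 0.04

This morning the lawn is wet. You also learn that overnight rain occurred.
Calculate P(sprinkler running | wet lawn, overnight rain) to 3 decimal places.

Enumerate both values of sprinkler running and weight by the priors:
  P(wet lawn | overnight rain) = 0.49×0.81 + 0.84×0.19
        = 0.396900 + 0.159600 = 0.556500
Configurations with sprinkler running contribute 0.159600, so
  P(sprinkler running | wet lawn, overnight rain) = 0.159600 / 0.556500 ≈ 0.287

P(sprinkler running | wet lawn, overnight rain) ≈ 0.287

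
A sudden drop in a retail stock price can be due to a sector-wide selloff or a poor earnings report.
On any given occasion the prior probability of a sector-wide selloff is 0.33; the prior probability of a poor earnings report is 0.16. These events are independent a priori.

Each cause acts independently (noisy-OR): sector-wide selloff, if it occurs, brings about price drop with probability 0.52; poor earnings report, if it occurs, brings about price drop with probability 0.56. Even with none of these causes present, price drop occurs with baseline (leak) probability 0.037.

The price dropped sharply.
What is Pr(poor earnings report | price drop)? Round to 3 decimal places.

Pr(poor earnings report | price drop) ≈ 0.379

Under noisy-OR, P(price drop | causes) = 1 − (1−0.037)·∏(1−qᵢ) over the active causes.
Numerator (weight on configurations with poor earnings report): 0.061777 + 0.042061 = 0.103838
Normalizer over all consistent configurations: 0.037×0.67×0.84 + 0.57628×0.67×0.16 + 0.53776×0.33×0.84 + 0.796614×0.33×0.16 = 0.273729
Posterior = 0.103838 / 0.273729 ≈ 0.379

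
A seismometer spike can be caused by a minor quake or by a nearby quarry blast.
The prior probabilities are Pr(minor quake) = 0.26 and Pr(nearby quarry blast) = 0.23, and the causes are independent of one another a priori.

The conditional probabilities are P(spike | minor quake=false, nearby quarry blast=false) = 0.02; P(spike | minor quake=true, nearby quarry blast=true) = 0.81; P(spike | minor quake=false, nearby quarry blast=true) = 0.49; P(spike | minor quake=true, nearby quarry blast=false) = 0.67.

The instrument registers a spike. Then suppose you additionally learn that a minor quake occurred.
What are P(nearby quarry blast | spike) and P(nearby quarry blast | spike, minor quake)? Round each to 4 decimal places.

Numerator (weight on configurations with nearby quarry blast): 0.083398 + 0.048438 = 0.131836
The normalizing constant is 0.02·0.74·0.77 + 0.49·0.74·0.23 + 0.67·0.26·0.77 + 0.81·0.26·0.23 = 0.277366
P(nearby quarry blast | spike) = 0.131836/0.277366 ≈ 0.4753

Now condition on the additional information:
Weight on nearby quarry blast=true, given the evidence: 0.81*0.23 = 0.186300
Denominator P(spike | minor quake): 0.67*0.77 + 0.81*0.23 = 0.702200
P(nearby quarry blast | spike, minor quake) = 0.186300/0.702200 ≈ 0.2653

P(nearby quarry blast | spike) ≈ 0.4753; P(nearby quarry blast | spike, minor quake) ≈ 0.2653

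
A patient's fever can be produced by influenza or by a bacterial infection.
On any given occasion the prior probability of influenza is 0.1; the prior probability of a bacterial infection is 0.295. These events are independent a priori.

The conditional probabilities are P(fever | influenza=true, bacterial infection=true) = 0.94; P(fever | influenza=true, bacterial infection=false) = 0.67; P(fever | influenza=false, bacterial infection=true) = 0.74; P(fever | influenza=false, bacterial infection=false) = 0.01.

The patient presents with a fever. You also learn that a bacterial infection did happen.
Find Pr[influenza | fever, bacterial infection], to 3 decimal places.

Sum P(fever|·) weighted by the priors over both values of influenza:
  P(fever | bacterial infection) = 0.74×0.9 + 0.94×0.1
        = 0.666000 + 0.094000 = 0.760000
Configurations with influenza contribute 0.094000, so
  P(influenza | fever, bacterial infection) = 0.094000 / 0.760000 ≈ 0.124

Pr[influenza | fever, bacterial infection] ≈ 0.124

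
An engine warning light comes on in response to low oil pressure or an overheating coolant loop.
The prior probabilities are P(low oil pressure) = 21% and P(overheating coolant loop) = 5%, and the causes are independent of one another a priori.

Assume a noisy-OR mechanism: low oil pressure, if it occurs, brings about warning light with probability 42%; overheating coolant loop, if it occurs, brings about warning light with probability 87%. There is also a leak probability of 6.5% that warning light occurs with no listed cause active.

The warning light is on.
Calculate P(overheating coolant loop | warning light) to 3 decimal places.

P(overheating coolant loop | warning light) ≈ 0.241

Under noisy-OR, P(warning light | causes) = 1 − (1−0.065)·∏(1−qᵢ) over the active causes.
P(warning light) = 0.065×0.79×0.95 + 0.87845×0.79×0.05 + 0.4577×0.21×0.95 + 0.929501×0.21×0.05 = 0.048783 + 0.034699 + 0.091311 + 0.009760 = 0.184553
The overheating coolant loop-present share is 0.034699 + 0.009760 = 0.044459.
Hence the posterior is 0.044459/0.184553 ≈ 0.241.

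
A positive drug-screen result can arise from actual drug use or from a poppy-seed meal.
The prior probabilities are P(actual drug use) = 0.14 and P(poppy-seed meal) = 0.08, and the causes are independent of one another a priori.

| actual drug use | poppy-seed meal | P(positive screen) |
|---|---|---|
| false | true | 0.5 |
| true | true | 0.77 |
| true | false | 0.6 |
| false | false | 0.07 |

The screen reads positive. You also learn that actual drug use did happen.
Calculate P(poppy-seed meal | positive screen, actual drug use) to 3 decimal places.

P(poppy-seed meal | positive screen, actual drug use) ≈ 0.100

For the numerator, keep only poppy-seed meal=true terms: 0.77*0.08 = 0.061600
The normalizing constant is 0.6*0.92 + 0.77*0.08 = 0.613600
Posterior = 0.061600 / 0.613600 ≈ 0.100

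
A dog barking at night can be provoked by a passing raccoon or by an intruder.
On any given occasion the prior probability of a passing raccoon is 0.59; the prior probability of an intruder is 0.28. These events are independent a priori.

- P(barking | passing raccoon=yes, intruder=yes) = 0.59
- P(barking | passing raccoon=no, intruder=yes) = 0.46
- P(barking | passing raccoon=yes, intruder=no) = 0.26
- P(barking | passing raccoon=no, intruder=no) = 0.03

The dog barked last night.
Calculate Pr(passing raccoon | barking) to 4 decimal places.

For the numerator, keep only passing raccoon=true terms: 0.110448 + 0.097468 = 0.207916
Normalizer over all consistent configurations: 0.03·0.41·0.72 + 0.46·0.41·0.28 + 0.26·0.59·0.72 + 0.59·0.59·0.28 = 0.269580
Posterior = 0.207916 / 0.269580 ≈ 0.7713

Pr(passing raccoon | barking) ≈ 0.7713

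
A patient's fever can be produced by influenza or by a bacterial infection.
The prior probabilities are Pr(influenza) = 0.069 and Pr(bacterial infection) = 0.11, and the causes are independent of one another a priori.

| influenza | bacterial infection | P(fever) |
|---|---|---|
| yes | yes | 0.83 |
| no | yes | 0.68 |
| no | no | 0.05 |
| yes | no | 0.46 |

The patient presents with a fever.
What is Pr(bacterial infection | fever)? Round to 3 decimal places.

Pr(bacterial infection | fever) ≈ 0.521

Numerator (weight on configurations with bacterial infection): 0.069639 + 0.006300 = 0.075939
Denominator P(fever): 0.05·0.931·0.89 + 0.68·0.931·0.11 + 0.46·0.069·0.89 + 0.83·0.069·0.11 = 0.145618
P(bacterial infection | fever) = 0.075939/0.145618 ≈ 0.521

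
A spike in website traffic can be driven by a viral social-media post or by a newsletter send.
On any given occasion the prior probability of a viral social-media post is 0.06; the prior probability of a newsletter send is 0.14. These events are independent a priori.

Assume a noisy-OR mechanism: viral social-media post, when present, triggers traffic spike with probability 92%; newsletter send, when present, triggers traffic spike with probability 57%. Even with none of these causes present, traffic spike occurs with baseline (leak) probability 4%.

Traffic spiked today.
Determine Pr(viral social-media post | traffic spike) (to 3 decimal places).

Under noisy-OR, P(traffic spike | causes) = 1 − (1−0.04)·∏(1−qᵢ) over the active causes.
For the numerator, keep only viral social-media post=true terms: 0.047637 + 0.008123 = 0.055760
Denominator P(traffic spike): 0.04*0.94*0.86 + 0.5872*0.94*0.14 + 0.9232*0.06*0.86 + 0.966976*0.06*0.14 = 0.165372
P(viral social-media post | traffic spike) = 0.055760/0.165372 ≈ 0.337

Pr(viral social-media post | traffic spike) ≈ 0.337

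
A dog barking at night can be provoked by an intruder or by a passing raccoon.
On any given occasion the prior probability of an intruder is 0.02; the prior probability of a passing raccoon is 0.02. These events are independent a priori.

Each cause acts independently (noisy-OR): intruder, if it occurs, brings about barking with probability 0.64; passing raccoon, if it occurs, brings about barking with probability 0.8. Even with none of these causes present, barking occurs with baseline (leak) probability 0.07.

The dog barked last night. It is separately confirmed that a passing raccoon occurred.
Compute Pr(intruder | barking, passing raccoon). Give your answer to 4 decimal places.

Under noisy-OR, P(barking | causes) = 1 − (1−0.07)·∏(1−qᵢ) over the active causes.
P(barking | passing raccoon) = 0.814*0.98 + 0.93304*0.02 = 0.797720 + 0.018661 = 0.816381
The intruder-present share is 0.93304*0.02 = 0.018661.
P(intruder | barking, passing raccoon) = 0.018661 / 0.816381 ≈ 0.0229

Pr(intruder | barking, passing raccoon) ≈ 0.0229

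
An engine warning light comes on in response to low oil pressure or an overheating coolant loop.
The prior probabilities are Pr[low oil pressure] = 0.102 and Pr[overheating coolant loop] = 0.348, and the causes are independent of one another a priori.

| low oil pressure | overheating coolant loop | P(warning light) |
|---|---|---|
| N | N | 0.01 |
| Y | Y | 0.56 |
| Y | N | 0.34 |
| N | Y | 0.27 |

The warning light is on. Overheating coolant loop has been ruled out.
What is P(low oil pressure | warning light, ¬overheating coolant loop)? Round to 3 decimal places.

P(low oil pressure | warning light, ¬overheating coolant loop) ≈ 0.794

By total probability over both values of low oil pressure:
  P(warning light | ¬overheating coolant loop) = 0.01*0.898 + 0.34*0.102
        = 0.008980 + 0.034680 = 0.043660
Configurations with low oil pressure contribute 0.034680, so
  P(low oil pressure | warning light, ¬overheating coolant loop) = 0.034680 / 0.043660 ≈ 0.794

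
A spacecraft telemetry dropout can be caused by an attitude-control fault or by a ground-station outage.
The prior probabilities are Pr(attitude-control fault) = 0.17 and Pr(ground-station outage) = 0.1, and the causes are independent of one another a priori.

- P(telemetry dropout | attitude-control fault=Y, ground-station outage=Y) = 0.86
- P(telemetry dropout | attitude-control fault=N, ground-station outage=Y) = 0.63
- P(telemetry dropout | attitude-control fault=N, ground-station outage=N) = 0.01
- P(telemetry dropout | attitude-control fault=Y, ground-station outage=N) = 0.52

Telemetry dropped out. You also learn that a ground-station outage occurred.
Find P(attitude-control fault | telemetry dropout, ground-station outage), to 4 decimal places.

Sum P(telemetry dropout|·) weighted by the priors over both values of attitude-control fault:
  P(telemetry dropout | ground-station outage) = 0.63×0.83 + 0.86×0.17
        = 0.522900 + 0.146200 = 0.669100
Keeping only the attitude-control fault-present terms gives 0.146200, so
  P(attitude-control fault | telemetry dropout, ground-station outage) = 0.146200 / 0.669100 ≈ 0.2185

P(attitude-control fault | telemetry dropout, ground-station outage) ≈ 0.2185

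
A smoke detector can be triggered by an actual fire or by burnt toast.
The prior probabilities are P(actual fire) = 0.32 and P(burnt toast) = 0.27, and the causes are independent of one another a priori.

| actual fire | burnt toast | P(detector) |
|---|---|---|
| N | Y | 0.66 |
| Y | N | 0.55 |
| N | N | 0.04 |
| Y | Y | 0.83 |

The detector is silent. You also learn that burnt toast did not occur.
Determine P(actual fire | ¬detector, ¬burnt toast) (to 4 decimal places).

P(actual fire | ¬detector, ¬burnt toast) ≈ 0.1807

By total probability over both values of actual fire:
  P(¬detector | ¬burnt toast) = 0.96·0.68 + 0.45·0.32
        = 0.652800 + 0.144000 = 0.796800
The terms with actual fire present sum to 0.144000, so
  P(actual fire | ¬detector, ¬burnt toast) = 0.144000 / 0.796800 ≈ 0.1807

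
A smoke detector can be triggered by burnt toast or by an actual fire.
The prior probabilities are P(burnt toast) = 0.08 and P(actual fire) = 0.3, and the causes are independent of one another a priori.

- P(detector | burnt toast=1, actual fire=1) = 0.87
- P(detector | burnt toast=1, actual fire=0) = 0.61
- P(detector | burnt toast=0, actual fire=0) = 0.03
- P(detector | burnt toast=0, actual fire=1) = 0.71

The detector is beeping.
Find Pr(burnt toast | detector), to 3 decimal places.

Pr(burnt toast | detector) ≈ 0.204

P(detector) = 0.03×0.92×0.7 + 0.71×0.92×0.3 + 0.61×0.08×0.7 + 0.87×0.08×0.3 = 0.019320 + 0.195960 + 0.034160 + 0.020880 = 0.270320
The burnt toast-present share is 0.034160 + 0.020880 = 0.055040.
Hence the posterior is 0.055040/0.270320 ≈ 0.204.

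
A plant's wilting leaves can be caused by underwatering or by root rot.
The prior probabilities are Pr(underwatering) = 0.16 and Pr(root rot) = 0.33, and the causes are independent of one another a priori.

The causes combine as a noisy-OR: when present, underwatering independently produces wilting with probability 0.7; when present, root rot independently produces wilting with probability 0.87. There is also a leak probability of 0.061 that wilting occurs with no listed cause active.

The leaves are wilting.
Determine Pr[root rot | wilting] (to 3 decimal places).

Pr[root rot | wilting] ≈ 0.725

Under noisy-OR, P(wilting | causes) = 1 − (1−0.061)·∏(1−qᵢ) over the active causes.
P(wilting) = 0.061*0.84*0.67 + 0.87793*0.84*0.33 + 0.7183*0.16*0.67 + 0.963379*0.16*0.33 = 0.034331 + 0.243362 + 0.077002 + 0.050866 = 0.405561
Of this, 0.294228 comes from 0.243362 + 0.050866 (the root rot=true cases).
Hence the posterior is 0.294228/0.405561 ≈ 0.725.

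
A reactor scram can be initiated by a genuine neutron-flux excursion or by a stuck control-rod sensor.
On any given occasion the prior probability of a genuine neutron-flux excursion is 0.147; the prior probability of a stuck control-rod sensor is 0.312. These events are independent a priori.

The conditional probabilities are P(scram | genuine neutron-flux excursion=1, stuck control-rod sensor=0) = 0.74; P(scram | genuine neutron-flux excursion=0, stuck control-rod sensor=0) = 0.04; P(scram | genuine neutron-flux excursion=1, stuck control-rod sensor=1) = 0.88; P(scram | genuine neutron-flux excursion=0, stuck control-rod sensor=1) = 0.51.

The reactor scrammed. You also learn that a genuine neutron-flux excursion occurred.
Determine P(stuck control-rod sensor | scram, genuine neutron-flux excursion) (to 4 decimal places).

P(stuck control-rod sensor | scram, genuine neutron-flux excursion) ≈ 0.3503

Enumerate both values of stuck control-rod sensor and weight by the priors:
  P(scram | genuine neutron-flux excursion) = 0.74×0.688 + 0.88×0.312
        = 0.509120 + 0.274560 = 0.783680
The terms with stuck control-rod sensor present sum to 0.274560, so
  P(stuck control-rod sensor | scram, genuine neutron-flux excursion) = 0.274560 / 0.783680 ≈ 0.3503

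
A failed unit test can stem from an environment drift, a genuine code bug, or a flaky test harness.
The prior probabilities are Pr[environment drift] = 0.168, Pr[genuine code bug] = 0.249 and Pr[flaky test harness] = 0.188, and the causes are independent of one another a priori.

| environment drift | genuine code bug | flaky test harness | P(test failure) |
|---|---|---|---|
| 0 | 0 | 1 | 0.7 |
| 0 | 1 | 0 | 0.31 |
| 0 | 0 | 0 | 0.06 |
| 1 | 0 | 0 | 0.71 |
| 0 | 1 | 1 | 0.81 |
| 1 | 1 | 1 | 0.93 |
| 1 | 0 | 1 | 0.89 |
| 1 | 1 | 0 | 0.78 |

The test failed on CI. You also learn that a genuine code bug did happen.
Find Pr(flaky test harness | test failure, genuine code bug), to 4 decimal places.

Pr(flaky test harness | test failure, genuine code bug) ≈ 0.3307

Enumerate the 4 (environment drift, flaky test harness) configurations and weight by the priors:
  P(test failure | genuine code bug) = 0.31×0.832×0.812 + 0.81×0.832×0.188 + 0.78×0.168×0.812 + 0.93×0.168×0.188
        = 0.209431 + 0.126697 + 0.106404 + 0.029373 = 0.471905
Keeping only the flaky test harness-present terms gives 0.156070, so
  P(flaky test harness | test failure, genuine code bug) = 0.156070 / 0.471905 ≈ 0.3307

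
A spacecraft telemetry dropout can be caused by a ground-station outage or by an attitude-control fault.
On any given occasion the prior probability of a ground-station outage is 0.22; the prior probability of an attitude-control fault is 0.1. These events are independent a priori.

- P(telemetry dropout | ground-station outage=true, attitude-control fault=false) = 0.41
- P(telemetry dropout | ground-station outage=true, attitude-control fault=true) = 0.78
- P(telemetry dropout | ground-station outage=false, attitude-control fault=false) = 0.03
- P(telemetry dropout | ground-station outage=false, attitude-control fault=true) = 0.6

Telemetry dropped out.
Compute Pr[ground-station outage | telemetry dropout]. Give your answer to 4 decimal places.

Pr[ground-station outage | telemetry dropout] ≈ 0.5917

P(telemetry dropout) = 0.03×0.78×0.9 + 0.6×0.78×0.1 + 0.41×0.22×0.9 + 0.78×0.22×0.1 = 0.021060 + 0.046800 + 0.081180 + 0.017160 = 0.166200
The ground-station outage-present share is 0.081180 + 0.017160 = 0.098340.
So P(ground-station outage | telemetry dropout) = 0.098340/0.166200 ≈ 0.5917.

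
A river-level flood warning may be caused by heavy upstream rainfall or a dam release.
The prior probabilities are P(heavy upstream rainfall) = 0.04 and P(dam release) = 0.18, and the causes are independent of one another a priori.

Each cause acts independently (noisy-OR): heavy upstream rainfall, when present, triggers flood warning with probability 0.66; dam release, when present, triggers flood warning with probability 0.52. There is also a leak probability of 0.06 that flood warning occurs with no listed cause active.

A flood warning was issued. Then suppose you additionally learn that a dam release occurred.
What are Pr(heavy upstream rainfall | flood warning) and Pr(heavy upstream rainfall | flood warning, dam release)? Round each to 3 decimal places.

Pr(heavy upstream rainfall | flood warning) ≈ 0.167; Pr(heavy upstream rainfall | flood warning, dam release) ≈ 0.060

Under noisy-OR, P(flood warning | causes) = 1 − (1−0.06)·∏(1−qᵢ) over the active causes.
By total probability over the 4 (heavy upstream rainfall, dam release) configurations:
  P(flood warning) = 0.06·0.96·0.82 + 0.5488·0.96·0.18 + 0.6804·0.04·0.82 + 0.846592·0.04·0.18
        = 0.047232 + 0.094833 + 0.022317 + 0.006095 = 0.170477
Keeping only the heavy upstream rainfall-present terms gives 0.028412, so
  P(heavy upstream rainfall | flood warning) = 0.028412 / 0.170477 ≈ 0.167

With the extra evidence:
Sum P(flood warning|·) weighted by the priors over both values of heavy upstream rainfall:
  P(flood warning | dam release) = 0.5488*0.96 + 0.846592*0.04
        = 0.526848 + 0.033864 = 0.560712
The terms with heavy upstream rainfall present sum to 0.033864, so
  P(heavy upstream rainfall | flood warning, dam release) = 0.033864 / 0.560712 ≈ 0.060
Conditioning on dam release lowers the posterior on heavy upstream rainfall: the classic explaining-away effect in a common-effect structure.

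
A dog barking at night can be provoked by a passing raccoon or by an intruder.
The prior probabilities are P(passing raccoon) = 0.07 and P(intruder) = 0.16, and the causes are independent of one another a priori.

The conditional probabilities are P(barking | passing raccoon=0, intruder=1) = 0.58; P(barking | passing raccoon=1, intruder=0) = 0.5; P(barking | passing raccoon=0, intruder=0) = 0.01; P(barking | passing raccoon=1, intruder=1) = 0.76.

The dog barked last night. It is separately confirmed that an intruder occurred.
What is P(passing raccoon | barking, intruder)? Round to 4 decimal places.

P(barking | intruder) = 0.58*0.93 + 0.76*0.07 = 0.539400 + 0.053200 = 0.592600
The passing raccoon-present share is 0.76*0.07 = 0.053200.
Hence the posterior is 0.053200/0.592600 ≈ 0.0898.

P(passing raccoon | barking, intruder) ≈ 0.0898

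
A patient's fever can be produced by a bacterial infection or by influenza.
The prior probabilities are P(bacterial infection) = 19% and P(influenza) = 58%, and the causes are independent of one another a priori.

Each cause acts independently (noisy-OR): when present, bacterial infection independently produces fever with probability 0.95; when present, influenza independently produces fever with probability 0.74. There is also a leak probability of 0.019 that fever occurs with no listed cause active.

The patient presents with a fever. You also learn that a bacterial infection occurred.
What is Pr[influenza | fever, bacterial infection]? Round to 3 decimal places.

Under noisy-OR, P(fever | causes) = 1 − (1−0.019)·∏(1−qᵢ) over the active causes.
Enumerate both values of influenza and weight by the priors:
  P(fever | bacterial infection) = 0.95095×0.42 + 0.987247×0.58
        = 0.399399 + 0.572603 = 0.972002
The terms with influenza present sum to 0.572603, so
  P(influenza | fever, bacterial infection) = 0.572603 / 0.972002 ≈ 0.589

Pr[influenza | fever, bacterial infection] ≈ 0.589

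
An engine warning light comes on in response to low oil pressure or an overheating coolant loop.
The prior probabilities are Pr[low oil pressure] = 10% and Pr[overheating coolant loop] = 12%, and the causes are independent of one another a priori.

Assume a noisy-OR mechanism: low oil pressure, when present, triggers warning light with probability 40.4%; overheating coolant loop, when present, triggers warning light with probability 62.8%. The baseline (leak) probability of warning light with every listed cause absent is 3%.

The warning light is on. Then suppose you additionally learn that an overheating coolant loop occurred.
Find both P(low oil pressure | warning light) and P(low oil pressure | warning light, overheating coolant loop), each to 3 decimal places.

P(low oil pressure | warning light) ≈ 0.334; P(low oil pressure | warning light, overheating coolant loop) ≈ 0.120

Under noisy-OR, P(warning light | causes) = 1 − (1−0.03)·∏(1−qᵢ) over the active causes.
P(warning light) = 0.03×0.9×0.88 + 0.63916×0.9×0.12 + 0.42188×0.1×0.88 + 0.784939×0.1×0.12 = 0.023760 + 0.069029 + 0.037125 + 0.009419 = 0.139333
The low oil pressure-present share is 0.037125 + 0.009419 = 0.046544.
So P(low oil pressure | warning light) = 0.046544/0.139333 ≈ 0.334.

With the extra evidence:
By total probability over both values of low oil pressure:
  P(warning light | overheating coolant loop) = 0.63916*0.9 + 0.784939*0.1
        = 0.575244 + 0.078494 = 0.653738
The terms with low oil pressure present sum to 0.078494, so
  P(low oil pressure | warning light, overheating coolant loop) = 0.078494 / 0.653738 ≈ 0.120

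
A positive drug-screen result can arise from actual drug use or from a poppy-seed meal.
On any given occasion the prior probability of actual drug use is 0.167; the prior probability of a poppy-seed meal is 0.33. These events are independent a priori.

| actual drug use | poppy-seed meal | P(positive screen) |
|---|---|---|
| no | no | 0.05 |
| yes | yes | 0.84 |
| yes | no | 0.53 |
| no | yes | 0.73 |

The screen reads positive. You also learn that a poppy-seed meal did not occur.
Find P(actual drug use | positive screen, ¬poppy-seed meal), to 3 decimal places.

P(actual drug use | positive screen, ¬poppy-seed meal) ≈ 0.680

Enumerate both values of actual drug use and weight by the priors:
  P(positive screen | ¬poppy-seed meal) = 0.05*0.833 + 0.53*0.167
        = 0.041650 + 0.088510 = 0.130160
Keeping only the actual drug use-present terms gives 0.088510, so
  P(actual drug use | positive screen, ¬poppy-seed meal) = 0.088510 / 0.130160 ≈ 0.680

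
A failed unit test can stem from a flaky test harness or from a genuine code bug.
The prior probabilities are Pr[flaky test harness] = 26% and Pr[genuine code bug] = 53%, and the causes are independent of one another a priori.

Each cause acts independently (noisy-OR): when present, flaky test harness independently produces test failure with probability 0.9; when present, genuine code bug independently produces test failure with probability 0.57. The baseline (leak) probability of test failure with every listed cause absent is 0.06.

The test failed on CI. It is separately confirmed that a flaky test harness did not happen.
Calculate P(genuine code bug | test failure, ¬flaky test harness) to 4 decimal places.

Under noisy-OR, P(test failure | causes) = 1 − (1−0.06)·∏(1−qᵢ) over the active causes.
Weight on genuine code bug=true, given the evidence: 0.5958·0.53 = 0.315774
Denominator P(test failure | ¬flaky test harness): 0.06·0.47 + 0.5958·0.53 = 0.343974
Posterior = 0.315774 / 0.343974 ≈ 0.9180

P(genuine code bug | test failure, ¬flaky test harness) ≈ 0.9180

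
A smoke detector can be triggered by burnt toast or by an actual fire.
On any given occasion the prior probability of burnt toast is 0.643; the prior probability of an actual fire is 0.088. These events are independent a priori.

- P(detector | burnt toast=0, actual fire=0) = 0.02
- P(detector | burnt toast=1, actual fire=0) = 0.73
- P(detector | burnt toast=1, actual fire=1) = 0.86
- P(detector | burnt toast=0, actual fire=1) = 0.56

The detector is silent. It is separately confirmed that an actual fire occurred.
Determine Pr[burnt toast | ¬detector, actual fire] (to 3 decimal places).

P(¬detector | actual fire) = 0.44×0.357 + 0.14×0.643 = 0.157080 + 0.090020 = 0.247100
Of this, 0.090020 comes from 0.14×0.643 (the burnt toast=true cases).
Hence the posterior is 0.090020/0.247100 ≈ 0.364.

Pr[burnt toast | ¬detector, actual fire] ≈ 0.364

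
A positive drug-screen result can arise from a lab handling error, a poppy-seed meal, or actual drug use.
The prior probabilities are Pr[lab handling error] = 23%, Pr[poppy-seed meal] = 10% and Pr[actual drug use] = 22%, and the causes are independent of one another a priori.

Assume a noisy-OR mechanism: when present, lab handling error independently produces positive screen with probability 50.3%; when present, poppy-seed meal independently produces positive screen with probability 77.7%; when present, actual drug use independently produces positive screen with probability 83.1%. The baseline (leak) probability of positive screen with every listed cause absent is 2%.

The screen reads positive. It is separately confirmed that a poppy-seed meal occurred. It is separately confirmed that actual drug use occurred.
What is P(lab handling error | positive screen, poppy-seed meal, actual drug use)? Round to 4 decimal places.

P(lab handling error | positive screen, poppy-seed meal, actual drug use) ≈ 0.2334

Under noisy-OR, P(positive screen | causes) = 1 − (1−0.02)·∏(1−qᵢ) over the active causes.
P(positive screen | poppy-seed meal, actual drug use) = 0.963067*0.77 + 0.981644*0.23 = 0.741562 + 0.225778 = 0.967340
Of this, 0.225778 comes from 0.981644*0.23 (the lab handling error=true cases).
So P(lab handling error | positive screen, poppy-seed meal, actual drug use) = 0.225778/0.967340 ≈ 0.2334.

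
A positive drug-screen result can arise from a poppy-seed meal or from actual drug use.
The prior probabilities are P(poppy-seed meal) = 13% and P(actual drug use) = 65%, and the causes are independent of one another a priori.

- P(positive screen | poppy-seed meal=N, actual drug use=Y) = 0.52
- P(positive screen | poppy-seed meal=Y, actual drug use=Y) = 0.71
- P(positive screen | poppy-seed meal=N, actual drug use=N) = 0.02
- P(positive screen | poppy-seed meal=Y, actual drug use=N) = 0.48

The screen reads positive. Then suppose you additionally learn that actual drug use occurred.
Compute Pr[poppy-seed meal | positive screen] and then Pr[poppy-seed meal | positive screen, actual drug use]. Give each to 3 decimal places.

Pr[poppy-seed meal | positive screen] ≈ 0.214; Pr[poppy-seed meal | positive screen, actual drug use] ≈ 0.169

For the numerator, keep only poppy-seed meal=true terms: 0.021840 + 0.059995 = 0.081835
Normalizer over all consistent configurations: 0.02·0.87·0.35 + 0.52·0.87·0.65 + 0.48·0.13·0.35 + 0.71·0.13·0.65 = 0.381985
P(poppy-seed meal | positive screen) = 0.081835/0.381985 ≈ 0.214

Now condition on the additional information:
Numerator (weight on configurations with poppy-seed meal): 0.71*0.13 = 0.092300
Normalizer over all consistent configurations: 0.52*0.87 + 0.71*0.13 = 0.544700
Posterior = 0.092300 / 0.544700 ≈ 0.169
— actual drug use explains away the evidence for poppy-seed meal.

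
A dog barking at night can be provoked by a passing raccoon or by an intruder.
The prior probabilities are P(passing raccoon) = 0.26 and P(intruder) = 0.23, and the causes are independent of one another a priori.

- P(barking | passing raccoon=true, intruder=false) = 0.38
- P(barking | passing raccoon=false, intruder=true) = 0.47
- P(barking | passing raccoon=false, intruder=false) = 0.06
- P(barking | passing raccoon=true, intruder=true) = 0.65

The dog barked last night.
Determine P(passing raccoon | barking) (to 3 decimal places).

For the numerator, keep only passing raccoon=true terms: 0.076076 + 0.038870 = 0.114946
Denominator P(barking): 0.06×0.74×0.77 + 0.47×0.74×0.23 + 0.38×0.26×0.77 + 0.65×0.26×0.23 = 0.229128
P(passing raccoon | barking) = 0.114946/0.229128 ≈ 0.502

P(passing raccoon | barking) ≈ 0.502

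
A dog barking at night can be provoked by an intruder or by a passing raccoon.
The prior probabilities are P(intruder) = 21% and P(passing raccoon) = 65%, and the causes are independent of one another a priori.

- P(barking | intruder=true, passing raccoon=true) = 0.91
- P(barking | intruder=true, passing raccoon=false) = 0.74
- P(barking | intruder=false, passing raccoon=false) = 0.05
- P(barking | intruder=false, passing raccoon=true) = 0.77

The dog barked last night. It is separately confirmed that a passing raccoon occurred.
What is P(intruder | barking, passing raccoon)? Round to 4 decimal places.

P(barking | passing raccoon) = 0.77·0.79 + 0.91·0.21 = 0.608300 + 0.191100 = 0.799400
Of this, 0.191100 comes from 0.91·0.21 (the intruder=true cases).
So P(intruder | barking, passing raccoon) = 0.191100/0.799400 ≈ 0.2391.

P(intruder | barking, passing raccoon) ≈ 0.2391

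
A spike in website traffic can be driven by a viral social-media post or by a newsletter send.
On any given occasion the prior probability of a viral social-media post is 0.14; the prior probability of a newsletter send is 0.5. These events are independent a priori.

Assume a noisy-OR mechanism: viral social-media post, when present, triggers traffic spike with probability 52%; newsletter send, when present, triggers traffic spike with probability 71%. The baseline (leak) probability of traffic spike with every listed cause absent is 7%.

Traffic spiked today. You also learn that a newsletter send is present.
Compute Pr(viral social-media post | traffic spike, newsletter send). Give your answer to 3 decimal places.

Under noisy-OR, P(traffic spike | causes) = 1 − (1−0.07)·∏(1−qᵢ) over the active causes.
By total probability over both values of viral social-media post:
  P(traffic spike | newsletter send) = 0.7303×0.86 + 0.870544×0.14
        = 0.628058 + 0.121876 = 0.749934
Keeping only the viral social-media post-present terms gives 0.121876, so
  P(viral social-media post | traffic spike, newsletter send) = 0.121876 / 0.749934 ≈ 0.163

Pr(viral social-media post | traffic spike, newsletter send) ≈ 0.163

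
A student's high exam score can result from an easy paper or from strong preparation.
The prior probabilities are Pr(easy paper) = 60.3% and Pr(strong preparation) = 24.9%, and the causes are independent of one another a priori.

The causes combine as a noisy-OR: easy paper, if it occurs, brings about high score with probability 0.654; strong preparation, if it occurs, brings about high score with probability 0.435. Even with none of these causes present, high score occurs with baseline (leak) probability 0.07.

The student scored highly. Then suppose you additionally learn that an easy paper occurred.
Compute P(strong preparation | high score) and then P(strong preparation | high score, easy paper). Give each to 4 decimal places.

P(strong preparation | high score) ≈ 0.3410; P(strong preparation | high score, easy paper) ≈ 0.2857

Under noisy-OR, P(high score | causes) = 1 − (1−0.07)·∏(1−qᵢ) over the active causes.
Weight on strong preparation=true, given the evidence: 0.046911 + 0.122849 = 0.169760
The normalizing constant is 0.07·0.397·0.751 + 0.47455·0.397·0.249 + 0.67822·0.603·0.751 + 0.818194·0.603·0.249 = 0.497764
Posterior = 0.169760 / 0.497764 ≈ 0.3410

With the extra evidence:
Numerator (weight on configurations with strong preparation): 0.818194×0.249 = 0.203730
Denominator P(high score | easy paper): 0.67822×0.751 + 0.818194×0.249 = 0.713073
P(strong preparation | high score, easy paper) = 0.203730/0.713073 ≈ 0.2857
The drop from 0.3410 to 0.2857 is the explaining-away (discounting) effect.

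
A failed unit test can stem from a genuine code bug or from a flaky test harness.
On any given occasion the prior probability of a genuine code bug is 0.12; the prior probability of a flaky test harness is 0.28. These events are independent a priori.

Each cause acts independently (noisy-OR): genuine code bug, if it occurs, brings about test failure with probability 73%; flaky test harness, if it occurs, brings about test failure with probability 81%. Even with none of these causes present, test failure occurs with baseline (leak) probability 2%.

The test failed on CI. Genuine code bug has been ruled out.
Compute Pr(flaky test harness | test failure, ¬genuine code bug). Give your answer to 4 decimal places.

Under noisy-OR, P(test failure | causes) = 1 − (1−0.02)·∏(1−qᵢ) over the active causes.
Numerator (weight on configurations with flaky test harness): 0.8138·0.28 = 0.227864
Denominator P(test failure | ¬genuine code bug): 0.02·0.72 + 0.8138·0.28 = 0.242264
P(flaky test harness | test failure, ¬genuine code bug) = 0.227864/0.242264 ≈ 0.9406

Pr(flaky test harness | test failure, ¬genuine code bug) ≈ 0.9406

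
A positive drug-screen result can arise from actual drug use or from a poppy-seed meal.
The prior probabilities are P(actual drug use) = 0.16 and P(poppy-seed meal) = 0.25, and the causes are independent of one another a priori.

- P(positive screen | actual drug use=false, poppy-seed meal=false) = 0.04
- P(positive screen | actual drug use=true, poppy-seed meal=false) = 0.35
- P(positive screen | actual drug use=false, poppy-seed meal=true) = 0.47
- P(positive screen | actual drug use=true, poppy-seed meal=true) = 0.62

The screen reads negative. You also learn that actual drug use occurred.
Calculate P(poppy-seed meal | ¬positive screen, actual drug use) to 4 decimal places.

Sum P(¬positive screen|·) weighted by the priors over both values of poppy-seed meal:
  P(¬positive screen | actual drug use) = 0.65×0.75 + 0.38×0.25
        = 0.487500 + 0.095000 = 0.582500
Keeping only the poppy-seed meal-present terms gives 0.095000, so
  P(poppy-seed meal | ¬positive screen, actual drug use) = 0.095000 / 0.582500 ≈ 0.1631

P(poppy-seed meal | ¬positive screen, actual drug use) ≈ 0.1631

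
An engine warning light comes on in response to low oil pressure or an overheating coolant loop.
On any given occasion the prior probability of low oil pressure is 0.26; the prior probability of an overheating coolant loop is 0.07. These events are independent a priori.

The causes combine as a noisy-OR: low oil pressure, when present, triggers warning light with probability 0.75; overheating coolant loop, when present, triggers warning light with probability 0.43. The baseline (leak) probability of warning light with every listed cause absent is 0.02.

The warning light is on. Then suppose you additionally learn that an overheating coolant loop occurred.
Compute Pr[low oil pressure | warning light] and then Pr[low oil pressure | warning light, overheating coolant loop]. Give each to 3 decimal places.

Pr[low oil pressure | warning light] ≈ 0.844; Pr[low oil pressure | warning light, overheating coolant loop] ≈ 0.406

Under noisy-OR, P(warning light | causes) = 1 − (1−0.02)·∏(1−qᵢ) over the active causes.
P(warning light) = 0.02×0.74×0.93 + 0.4414×0.74×0.07 + 0.755×0.26×0.93 + 0.86035×0.26×0.07 = 0.013764 + 0.022865 + 0.182559 + 0.015658 = 0.234846
Of this, 0.198217 comes from 0.182559 + 0.015658 (the low oil pressure=true cases).
P(low oil pressure | warning light) = 0.198217 / 0.234846 ≈ 0.844

With the extra evidence:
Weight on low oil pressure=true, given the evidence: 0.86035*0.26 = 0.223691
The normalizing constant is 0.4414*0.74 + 0.86035*0.26 = 0.550327
Posterior = 0.223691 / 0.550327 ≈ 0.406
The drop from 0.844 to 0.406 is the explaining-away (discounting) effect.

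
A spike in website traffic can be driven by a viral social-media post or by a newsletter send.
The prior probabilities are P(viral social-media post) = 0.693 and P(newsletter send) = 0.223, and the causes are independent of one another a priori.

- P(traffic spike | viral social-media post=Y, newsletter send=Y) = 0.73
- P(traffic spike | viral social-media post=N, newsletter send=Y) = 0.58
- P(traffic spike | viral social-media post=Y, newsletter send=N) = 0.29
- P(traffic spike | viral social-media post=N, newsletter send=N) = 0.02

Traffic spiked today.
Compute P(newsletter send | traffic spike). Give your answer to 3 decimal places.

Numerator (weight on configurations with newsletter send): 0.039707 + 0.112813 = 0.152520
Normalizer over all consistent configurations: 0.02×0.307×0.777 + 0.58×0.307×0.223 + 0.29×0.693×0.777 + 0.73×0.693×0.223 = 0.313445
Posterior = 0.152520 / 0.313445 ≈ 0.487

P(newsletter send | traffic spike) ≈ 0.487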